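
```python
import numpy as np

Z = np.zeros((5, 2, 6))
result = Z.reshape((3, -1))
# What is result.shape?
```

(3, 20)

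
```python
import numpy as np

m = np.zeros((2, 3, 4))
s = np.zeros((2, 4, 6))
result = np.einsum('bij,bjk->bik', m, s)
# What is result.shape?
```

(2, 3, 6)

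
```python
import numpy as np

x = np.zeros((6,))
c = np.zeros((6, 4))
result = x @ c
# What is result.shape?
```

(4,)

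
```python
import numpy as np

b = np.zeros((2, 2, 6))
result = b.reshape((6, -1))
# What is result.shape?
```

(6, 4)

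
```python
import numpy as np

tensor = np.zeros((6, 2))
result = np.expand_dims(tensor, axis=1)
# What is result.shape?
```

(6, 1, 2)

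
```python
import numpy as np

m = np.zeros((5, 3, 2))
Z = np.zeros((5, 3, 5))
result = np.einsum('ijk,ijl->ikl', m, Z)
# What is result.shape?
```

(5, 2, 5)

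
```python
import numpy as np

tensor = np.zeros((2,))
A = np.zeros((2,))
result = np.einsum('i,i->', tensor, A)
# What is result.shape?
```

()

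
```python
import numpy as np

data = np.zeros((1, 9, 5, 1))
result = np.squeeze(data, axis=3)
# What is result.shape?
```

(1, 9, 5)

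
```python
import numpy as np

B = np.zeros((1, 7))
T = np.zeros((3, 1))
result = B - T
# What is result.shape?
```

(3, 7)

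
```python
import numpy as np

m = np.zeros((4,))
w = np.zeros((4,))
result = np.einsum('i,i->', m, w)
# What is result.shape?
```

()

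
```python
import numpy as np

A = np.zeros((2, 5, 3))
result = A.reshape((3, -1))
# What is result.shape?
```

(3, 10)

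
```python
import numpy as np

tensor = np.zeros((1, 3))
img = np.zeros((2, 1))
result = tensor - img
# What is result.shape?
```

(2, 3)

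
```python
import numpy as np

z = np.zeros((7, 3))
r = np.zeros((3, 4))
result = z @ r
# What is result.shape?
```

(7, 4)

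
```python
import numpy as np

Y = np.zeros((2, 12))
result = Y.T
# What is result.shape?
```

(12, 2)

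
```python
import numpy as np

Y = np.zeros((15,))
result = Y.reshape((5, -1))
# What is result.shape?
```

(5, 3)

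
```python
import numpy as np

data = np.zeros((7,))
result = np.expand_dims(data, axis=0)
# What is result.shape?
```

(1, 7)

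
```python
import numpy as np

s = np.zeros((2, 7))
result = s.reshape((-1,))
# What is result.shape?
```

(14,)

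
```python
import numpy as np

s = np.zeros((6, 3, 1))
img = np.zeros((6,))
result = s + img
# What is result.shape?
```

(6, 3, 6)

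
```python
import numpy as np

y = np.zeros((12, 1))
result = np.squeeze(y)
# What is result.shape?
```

(12,)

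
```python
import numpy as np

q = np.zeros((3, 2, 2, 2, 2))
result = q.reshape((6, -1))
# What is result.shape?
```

(6, 8)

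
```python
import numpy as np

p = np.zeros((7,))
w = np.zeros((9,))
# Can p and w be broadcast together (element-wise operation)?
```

No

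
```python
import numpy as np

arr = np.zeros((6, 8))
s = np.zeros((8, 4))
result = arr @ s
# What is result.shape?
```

(6, 4)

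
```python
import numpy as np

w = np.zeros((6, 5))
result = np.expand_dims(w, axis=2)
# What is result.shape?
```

(6, 5, 1)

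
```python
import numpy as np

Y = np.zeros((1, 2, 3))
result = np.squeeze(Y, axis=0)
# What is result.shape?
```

(2, 3)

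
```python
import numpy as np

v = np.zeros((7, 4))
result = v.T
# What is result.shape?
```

(4, 7)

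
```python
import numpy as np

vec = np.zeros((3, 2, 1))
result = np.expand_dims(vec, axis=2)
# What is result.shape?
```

(3, 2, 1, 1)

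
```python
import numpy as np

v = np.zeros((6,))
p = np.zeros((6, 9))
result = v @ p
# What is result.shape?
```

(9,)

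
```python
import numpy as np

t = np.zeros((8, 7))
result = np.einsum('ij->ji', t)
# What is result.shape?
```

(7, 8)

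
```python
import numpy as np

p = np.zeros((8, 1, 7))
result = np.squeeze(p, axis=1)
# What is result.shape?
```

(8, 7)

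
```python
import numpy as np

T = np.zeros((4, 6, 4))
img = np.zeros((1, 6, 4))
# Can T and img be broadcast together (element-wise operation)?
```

Yes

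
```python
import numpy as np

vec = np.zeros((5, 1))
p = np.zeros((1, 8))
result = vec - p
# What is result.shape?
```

(5, 8)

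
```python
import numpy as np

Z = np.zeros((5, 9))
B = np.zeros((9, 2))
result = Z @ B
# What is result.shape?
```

(5, 2)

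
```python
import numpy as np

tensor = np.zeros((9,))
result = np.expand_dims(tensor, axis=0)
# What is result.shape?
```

(1, 9)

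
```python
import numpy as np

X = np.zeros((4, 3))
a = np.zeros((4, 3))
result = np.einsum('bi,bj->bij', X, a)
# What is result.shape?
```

(4, 3, 3)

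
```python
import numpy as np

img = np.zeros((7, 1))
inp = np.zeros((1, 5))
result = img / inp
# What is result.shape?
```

(7, 5)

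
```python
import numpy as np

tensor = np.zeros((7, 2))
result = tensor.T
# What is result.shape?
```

(2, 7)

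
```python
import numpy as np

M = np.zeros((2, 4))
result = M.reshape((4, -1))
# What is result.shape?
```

(4, 2)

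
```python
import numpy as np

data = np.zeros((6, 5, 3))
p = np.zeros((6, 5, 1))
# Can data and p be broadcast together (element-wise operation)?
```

Yes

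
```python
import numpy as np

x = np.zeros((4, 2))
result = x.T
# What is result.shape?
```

(2, 4)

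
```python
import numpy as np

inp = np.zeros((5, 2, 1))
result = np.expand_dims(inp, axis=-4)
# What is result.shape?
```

(1, 5, 2, 1)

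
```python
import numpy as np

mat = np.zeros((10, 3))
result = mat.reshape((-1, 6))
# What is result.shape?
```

(5, 6)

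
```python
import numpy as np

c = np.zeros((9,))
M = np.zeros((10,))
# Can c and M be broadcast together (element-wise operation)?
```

No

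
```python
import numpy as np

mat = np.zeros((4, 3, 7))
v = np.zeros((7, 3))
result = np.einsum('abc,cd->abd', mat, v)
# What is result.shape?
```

(4, 3, 3)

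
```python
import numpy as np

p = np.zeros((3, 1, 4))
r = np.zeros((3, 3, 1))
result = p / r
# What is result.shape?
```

(3, 3, 4)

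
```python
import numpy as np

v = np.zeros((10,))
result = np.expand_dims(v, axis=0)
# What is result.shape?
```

(1, 10)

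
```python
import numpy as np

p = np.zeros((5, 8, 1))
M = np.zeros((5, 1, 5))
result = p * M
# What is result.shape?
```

(5, 8, 5)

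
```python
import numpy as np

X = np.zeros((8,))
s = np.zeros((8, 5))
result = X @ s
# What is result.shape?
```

(5,)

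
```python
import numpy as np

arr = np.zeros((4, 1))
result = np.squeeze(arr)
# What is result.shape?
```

(4,)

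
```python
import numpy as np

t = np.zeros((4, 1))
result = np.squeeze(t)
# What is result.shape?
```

(4,)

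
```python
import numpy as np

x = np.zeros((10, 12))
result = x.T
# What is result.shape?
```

(12, 10)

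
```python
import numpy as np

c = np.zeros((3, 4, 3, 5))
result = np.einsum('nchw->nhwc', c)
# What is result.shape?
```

(3, 3, 5, 4)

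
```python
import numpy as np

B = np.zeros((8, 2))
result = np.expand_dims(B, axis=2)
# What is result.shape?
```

(8, 2, 1)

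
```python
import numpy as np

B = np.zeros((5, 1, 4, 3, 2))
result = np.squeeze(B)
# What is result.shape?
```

(5, 4, 3, 2)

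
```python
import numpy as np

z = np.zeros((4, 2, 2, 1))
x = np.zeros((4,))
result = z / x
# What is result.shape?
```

(4, 2, 2, 4)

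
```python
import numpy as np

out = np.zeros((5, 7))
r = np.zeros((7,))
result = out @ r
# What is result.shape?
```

(5,)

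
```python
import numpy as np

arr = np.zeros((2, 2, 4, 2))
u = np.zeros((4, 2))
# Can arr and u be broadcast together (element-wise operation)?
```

Yes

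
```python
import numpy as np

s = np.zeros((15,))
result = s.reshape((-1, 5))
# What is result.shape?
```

(3, 5)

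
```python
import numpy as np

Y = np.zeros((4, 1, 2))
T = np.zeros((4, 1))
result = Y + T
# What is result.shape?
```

(4, 4, 2)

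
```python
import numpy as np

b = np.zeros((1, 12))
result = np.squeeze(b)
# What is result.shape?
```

(12,)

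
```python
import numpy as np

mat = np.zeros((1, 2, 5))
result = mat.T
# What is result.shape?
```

(5, 2, 1)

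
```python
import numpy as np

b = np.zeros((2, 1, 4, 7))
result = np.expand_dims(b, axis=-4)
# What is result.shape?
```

(2, 1, 1, 4, 7)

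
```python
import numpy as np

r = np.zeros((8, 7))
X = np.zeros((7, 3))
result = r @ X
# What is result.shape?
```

(8, 3)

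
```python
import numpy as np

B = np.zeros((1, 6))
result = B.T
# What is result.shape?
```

(6, 1)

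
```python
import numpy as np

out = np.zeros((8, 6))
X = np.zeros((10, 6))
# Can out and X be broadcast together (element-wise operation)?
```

No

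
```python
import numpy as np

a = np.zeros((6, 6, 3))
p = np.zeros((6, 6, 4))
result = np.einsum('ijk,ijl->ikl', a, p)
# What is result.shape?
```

(6, 3, 4)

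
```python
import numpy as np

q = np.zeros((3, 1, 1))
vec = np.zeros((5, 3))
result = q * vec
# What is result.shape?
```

(3, 5, 3)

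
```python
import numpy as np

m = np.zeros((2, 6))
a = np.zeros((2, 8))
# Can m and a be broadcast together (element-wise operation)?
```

No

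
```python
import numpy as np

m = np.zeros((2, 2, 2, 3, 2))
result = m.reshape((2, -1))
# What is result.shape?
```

(2, 24)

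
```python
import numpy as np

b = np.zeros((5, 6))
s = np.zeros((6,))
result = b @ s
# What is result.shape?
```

(5,)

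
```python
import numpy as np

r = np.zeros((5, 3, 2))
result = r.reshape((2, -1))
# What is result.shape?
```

(2, 15)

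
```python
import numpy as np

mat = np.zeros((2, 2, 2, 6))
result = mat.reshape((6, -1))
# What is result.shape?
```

(6, 8)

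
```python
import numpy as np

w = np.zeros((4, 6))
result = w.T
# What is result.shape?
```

(6, 4)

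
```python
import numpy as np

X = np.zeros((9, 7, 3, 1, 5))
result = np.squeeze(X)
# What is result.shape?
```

(9, 7, 3, 5)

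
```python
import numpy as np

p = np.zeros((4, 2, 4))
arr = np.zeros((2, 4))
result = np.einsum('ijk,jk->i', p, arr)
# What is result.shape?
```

(4,)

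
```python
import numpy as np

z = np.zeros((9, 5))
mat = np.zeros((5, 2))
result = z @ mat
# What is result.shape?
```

(9, 2)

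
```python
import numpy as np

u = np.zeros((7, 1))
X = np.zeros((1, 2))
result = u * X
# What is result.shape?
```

(7, 2)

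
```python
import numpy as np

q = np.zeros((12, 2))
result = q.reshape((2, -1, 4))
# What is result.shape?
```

(2, 3, 4)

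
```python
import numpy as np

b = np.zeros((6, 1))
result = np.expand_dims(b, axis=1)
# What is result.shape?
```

(6, 1, 1)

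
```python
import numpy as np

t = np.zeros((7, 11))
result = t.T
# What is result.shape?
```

(11, 7)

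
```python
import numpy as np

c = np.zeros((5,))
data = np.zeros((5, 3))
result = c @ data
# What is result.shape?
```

(3,)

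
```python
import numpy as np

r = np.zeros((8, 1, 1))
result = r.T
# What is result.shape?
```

(1, 1, 8)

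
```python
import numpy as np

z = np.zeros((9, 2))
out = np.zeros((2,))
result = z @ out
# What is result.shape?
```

(9,)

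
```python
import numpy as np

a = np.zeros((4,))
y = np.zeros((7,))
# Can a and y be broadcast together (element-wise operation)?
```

No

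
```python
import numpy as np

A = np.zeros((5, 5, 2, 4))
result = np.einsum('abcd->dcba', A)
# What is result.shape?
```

(4, 2, 5, 5)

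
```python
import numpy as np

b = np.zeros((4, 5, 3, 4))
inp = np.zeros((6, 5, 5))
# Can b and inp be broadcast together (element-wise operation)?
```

No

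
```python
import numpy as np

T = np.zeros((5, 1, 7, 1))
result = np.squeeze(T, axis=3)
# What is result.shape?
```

(5, 1, 7)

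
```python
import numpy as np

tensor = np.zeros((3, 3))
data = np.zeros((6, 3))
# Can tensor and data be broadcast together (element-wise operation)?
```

No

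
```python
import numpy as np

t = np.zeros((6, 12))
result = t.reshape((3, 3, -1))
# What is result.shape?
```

(3, 3, 8)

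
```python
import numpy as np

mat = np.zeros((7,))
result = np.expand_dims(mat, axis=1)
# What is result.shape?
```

(7, 1)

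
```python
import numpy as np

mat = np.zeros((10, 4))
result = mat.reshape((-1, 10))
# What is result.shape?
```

(4, 10)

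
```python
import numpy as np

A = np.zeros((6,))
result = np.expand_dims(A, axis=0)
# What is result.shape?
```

(1, 6)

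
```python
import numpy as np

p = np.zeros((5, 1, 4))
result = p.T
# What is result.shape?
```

(4, 1, 5)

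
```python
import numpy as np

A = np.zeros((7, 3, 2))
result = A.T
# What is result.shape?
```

(2, 3, 7)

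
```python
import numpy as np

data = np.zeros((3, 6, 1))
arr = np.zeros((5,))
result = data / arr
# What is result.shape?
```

(3, 6, 5)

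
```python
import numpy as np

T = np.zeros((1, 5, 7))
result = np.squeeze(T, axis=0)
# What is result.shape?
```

(5, 7)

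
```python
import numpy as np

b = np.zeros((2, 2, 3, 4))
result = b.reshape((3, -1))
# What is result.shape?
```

(3, 16)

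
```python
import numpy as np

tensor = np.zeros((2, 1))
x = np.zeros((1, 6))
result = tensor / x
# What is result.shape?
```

(2, 6)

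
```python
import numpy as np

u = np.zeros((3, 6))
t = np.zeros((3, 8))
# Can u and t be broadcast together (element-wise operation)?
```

No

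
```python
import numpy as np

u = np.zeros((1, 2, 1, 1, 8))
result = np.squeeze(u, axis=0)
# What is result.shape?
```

(2, 1, 1, 8)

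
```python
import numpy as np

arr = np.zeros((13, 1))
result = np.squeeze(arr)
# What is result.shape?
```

(13,)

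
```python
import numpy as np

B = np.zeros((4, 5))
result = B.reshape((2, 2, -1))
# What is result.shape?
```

(2, 2, 5)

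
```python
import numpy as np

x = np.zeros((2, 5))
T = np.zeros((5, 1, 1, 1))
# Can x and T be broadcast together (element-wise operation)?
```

Yes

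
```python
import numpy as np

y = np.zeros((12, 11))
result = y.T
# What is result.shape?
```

(11, 12)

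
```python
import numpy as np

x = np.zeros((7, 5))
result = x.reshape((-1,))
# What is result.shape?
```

(35,)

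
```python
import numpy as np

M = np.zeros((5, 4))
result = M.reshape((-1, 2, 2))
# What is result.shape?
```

(5, 2, 2)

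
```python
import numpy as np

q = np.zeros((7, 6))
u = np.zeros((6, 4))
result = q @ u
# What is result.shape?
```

(7, 4)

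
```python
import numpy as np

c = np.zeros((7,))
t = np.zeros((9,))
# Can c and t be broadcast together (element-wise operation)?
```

No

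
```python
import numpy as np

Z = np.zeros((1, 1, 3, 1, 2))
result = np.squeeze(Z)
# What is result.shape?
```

(3, 2)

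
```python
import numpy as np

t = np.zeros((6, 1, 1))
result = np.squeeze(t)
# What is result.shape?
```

(6,)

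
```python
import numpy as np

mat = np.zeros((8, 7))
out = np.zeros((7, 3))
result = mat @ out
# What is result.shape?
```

(8, 3)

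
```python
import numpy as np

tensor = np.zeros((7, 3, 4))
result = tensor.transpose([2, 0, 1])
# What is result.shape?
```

(4, 7, 3)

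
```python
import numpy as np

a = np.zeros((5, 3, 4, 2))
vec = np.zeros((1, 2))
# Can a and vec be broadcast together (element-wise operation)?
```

Yes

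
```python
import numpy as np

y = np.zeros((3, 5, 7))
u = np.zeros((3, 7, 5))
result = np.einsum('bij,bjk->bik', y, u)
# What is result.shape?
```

(3, 5, 5)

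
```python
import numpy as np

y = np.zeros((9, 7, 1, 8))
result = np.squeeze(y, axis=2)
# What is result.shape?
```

(9, 7, 8)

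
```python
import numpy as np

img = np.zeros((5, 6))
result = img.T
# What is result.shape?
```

(6, 5)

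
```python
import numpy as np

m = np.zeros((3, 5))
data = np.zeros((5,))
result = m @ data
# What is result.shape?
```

(3,)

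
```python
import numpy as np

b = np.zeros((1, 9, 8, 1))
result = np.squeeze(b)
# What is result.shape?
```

(9, 8)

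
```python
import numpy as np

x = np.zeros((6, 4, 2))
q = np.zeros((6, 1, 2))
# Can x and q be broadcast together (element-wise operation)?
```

Yes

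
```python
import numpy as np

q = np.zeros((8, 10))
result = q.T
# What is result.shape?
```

(10, 8)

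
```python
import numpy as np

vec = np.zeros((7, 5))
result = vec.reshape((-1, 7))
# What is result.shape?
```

(5, 7)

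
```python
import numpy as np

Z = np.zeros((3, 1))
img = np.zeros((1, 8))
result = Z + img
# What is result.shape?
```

(3, 8)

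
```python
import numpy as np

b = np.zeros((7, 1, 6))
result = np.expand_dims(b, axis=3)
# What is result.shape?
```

(7, 1, 6, 1)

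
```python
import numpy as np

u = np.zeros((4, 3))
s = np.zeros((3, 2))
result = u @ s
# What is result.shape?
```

(4, 2)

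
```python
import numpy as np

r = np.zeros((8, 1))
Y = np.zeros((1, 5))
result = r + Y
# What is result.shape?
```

(8, 5)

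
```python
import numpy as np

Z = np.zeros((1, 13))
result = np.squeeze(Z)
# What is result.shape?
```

(13,)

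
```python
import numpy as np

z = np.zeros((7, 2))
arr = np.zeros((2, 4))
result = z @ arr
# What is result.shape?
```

(7, 4)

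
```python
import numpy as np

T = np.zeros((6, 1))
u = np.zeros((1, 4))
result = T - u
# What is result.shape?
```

(6, 4)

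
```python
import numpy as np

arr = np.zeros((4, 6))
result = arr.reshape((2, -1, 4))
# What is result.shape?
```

(2, 3, 4)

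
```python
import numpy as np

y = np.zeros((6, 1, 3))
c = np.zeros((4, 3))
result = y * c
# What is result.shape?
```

(6, 4, 3)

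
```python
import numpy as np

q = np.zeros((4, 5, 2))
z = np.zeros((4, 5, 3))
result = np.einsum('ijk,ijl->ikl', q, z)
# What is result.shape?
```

(4, 2, 3)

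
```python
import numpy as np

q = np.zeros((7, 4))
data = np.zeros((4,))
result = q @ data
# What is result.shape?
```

(7,)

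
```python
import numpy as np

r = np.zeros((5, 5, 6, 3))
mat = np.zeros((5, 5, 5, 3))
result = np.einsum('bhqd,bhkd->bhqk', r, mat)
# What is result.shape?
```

(5, 5, 6, 5)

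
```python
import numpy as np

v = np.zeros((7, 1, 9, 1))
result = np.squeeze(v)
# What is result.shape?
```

(7, 9)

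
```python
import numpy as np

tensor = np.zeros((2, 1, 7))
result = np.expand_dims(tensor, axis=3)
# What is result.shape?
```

(2, 1, 7, 1)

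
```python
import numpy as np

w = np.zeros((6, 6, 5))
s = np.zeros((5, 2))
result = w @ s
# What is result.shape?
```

(6, 6, 2)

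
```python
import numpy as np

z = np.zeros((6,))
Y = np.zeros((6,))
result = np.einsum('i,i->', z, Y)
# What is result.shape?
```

()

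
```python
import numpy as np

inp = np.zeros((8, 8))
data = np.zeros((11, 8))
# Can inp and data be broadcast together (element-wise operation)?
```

No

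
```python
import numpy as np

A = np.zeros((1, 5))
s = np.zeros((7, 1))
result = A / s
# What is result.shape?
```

(7, 5)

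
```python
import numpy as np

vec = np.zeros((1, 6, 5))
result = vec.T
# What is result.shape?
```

(5, 6, 1)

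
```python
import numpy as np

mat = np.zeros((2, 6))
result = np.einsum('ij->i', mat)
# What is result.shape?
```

(2,)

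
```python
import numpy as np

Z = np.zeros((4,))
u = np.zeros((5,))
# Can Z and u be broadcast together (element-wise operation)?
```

No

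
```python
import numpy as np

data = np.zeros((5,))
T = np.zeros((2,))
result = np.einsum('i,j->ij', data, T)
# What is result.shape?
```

(5, 2)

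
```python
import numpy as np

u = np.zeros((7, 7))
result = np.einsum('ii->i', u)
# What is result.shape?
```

(7,)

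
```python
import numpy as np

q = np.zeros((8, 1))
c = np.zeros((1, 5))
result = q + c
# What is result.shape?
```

(8, 5)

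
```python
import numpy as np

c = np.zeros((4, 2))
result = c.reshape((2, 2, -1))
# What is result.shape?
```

(2, 2, 2)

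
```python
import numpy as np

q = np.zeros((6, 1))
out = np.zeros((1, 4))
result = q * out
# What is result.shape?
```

(6, 4)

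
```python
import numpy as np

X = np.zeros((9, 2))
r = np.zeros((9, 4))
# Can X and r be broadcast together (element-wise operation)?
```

No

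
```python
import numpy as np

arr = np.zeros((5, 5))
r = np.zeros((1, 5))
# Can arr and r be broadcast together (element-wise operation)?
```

Yes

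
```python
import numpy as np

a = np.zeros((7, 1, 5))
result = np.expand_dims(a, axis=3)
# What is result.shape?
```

(7, 1, 5, 1)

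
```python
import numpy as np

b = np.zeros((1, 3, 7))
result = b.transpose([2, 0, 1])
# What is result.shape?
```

(7, 1, 3)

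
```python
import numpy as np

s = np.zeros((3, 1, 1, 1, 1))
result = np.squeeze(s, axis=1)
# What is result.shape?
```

(3, 1, 1, 1)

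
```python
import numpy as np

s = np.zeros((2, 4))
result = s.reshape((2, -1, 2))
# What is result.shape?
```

(2, 2, 2)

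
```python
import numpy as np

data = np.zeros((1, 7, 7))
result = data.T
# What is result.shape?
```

(7, 7, 1)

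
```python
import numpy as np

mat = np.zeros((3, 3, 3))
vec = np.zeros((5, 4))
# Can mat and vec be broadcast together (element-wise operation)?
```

No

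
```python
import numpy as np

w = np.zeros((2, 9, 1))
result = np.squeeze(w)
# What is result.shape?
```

(2, 9)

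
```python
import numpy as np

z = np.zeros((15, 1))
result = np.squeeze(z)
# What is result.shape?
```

(15,)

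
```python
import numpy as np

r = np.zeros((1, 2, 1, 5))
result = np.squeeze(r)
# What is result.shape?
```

(2, 5)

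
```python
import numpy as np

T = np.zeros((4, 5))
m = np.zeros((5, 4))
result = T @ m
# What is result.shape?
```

(4, 4)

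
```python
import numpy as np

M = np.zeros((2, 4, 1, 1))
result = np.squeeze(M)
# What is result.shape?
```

(2, 4)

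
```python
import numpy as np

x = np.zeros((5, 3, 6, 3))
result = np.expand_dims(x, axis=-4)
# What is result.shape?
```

(5, 1, 3, 6, 3)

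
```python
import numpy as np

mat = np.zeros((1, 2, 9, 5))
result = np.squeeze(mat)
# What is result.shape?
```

(2, 9, 5)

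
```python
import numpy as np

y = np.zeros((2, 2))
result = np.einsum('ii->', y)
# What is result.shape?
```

()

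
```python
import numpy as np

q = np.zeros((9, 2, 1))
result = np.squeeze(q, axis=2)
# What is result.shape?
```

(9, 2)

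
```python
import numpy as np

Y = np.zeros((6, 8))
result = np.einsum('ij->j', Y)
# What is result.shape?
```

(8,)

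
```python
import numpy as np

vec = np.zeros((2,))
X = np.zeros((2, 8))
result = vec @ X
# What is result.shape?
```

(8,)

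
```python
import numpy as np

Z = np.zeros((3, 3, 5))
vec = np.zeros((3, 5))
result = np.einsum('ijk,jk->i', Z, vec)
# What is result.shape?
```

(3,)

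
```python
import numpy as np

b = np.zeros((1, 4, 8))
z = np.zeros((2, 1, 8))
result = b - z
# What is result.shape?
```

(2, 4, 8)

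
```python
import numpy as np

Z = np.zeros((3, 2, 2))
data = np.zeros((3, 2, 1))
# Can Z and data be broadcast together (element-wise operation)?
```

Yes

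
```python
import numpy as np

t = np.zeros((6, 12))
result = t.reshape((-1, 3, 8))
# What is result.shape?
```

(3, 3, 8)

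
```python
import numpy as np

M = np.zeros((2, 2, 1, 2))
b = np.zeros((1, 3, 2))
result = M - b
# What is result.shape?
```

(2, 2, 3, 2)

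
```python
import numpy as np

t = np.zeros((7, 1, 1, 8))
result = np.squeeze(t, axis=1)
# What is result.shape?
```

(7, 1, 8)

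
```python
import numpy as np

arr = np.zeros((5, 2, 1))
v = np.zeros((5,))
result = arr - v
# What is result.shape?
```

(5, 2, 5)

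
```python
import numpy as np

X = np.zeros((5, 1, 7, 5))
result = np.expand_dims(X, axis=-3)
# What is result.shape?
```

(5, 1, 1, 7, 5)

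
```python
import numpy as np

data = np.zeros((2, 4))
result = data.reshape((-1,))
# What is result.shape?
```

(8,)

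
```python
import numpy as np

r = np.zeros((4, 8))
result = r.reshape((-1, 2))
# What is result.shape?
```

(16, 2)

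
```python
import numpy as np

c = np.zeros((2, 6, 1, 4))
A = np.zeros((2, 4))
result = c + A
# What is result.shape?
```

(2, 6, 2, 4)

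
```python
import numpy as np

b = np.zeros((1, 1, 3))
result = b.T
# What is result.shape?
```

(3, 1, 1)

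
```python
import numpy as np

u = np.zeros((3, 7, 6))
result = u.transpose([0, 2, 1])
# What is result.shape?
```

(3, 6, 7)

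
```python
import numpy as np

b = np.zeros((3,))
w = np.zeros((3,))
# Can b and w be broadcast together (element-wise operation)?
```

Yes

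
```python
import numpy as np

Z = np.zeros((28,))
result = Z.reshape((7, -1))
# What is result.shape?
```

(7, 4)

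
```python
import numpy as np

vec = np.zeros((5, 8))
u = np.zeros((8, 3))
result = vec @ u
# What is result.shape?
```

(5, 3)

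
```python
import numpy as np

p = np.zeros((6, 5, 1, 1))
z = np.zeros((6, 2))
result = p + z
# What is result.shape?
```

(6, 5, 6, 2)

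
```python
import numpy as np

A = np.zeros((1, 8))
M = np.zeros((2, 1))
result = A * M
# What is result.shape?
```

(2, 8)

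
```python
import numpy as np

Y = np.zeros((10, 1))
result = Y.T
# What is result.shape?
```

(1, 10)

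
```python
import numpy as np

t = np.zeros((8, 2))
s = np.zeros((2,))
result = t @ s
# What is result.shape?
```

(8,)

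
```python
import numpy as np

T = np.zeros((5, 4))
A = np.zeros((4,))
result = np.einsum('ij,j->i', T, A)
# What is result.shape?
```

(5,)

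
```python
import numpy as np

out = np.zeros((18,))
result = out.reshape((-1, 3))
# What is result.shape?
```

(6, 3)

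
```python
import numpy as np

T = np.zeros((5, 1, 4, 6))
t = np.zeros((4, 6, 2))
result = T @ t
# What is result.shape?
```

(5, 4, 4, 2)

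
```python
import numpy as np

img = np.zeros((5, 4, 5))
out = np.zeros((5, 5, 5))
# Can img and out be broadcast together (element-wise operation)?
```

No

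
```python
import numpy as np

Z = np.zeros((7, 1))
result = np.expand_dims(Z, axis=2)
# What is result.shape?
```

(7, 1, 1)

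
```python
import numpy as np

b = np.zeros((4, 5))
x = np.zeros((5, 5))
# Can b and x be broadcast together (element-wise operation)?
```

No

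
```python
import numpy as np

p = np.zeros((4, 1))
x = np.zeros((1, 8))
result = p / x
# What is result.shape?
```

(4, 8)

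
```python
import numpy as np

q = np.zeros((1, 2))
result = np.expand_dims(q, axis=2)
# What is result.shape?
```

(1, 2, 1)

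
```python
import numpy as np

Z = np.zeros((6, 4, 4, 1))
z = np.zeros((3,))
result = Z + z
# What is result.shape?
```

(6, 4, 4, 3)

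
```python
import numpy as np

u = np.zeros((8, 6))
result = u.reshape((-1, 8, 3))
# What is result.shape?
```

(2, 8, 3)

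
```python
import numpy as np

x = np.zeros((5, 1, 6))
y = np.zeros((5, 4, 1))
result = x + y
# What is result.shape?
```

(5, 4, 6)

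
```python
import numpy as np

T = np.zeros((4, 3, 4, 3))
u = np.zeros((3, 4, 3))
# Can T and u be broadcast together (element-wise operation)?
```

Yes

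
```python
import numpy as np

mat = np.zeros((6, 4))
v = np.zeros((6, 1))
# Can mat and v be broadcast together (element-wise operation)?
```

Yes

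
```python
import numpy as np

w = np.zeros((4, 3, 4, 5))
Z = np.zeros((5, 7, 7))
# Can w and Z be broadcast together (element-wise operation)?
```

No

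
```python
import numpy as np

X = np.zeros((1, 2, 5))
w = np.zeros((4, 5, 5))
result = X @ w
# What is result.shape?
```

(4, 2, 5)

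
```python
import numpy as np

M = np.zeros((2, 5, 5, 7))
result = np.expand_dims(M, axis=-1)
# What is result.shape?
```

(2, 5, 5, 7, 1)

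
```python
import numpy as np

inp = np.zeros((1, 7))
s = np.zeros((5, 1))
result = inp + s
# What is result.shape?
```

(5, 7)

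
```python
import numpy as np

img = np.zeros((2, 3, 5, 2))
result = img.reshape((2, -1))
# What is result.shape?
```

(2, 30)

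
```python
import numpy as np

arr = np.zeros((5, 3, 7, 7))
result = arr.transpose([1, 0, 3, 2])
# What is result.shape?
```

(3, 5, 7, 7)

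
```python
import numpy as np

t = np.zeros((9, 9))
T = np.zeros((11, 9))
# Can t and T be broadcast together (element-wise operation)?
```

No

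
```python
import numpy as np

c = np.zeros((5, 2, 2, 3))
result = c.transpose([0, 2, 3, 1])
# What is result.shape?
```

(5, 2, 3, 2)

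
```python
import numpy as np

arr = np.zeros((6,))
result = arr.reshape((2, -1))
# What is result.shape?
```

(2, 3)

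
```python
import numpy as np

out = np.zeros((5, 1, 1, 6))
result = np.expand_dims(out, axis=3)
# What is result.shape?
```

(5, 1, 1, 1, 6)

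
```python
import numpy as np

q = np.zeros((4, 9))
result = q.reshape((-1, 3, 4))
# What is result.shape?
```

(3, 3, 4)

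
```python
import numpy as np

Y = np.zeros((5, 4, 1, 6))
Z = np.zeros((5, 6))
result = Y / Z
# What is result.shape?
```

(5, 4, 5, 6)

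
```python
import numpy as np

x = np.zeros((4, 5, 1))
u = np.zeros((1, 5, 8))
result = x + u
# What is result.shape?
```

(4, 5, 8)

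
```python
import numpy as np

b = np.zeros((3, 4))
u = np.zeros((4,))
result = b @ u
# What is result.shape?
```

(3,)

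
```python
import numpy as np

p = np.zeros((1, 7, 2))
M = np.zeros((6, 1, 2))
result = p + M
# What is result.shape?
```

(6, 7, 2)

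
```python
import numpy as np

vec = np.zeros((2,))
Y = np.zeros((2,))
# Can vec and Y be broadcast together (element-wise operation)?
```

Yes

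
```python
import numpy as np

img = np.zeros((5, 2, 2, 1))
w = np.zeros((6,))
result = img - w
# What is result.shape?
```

(5, 2, 2, 6)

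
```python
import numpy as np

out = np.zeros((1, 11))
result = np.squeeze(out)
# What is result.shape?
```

(11,)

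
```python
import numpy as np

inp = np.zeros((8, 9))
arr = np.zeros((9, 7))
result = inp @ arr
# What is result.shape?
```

(8, 7)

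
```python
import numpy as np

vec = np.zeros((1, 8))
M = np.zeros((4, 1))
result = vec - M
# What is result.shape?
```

(4, 8)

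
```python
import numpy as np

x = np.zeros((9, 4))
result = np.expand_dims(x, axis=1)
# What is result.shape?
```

(9, 1, 4)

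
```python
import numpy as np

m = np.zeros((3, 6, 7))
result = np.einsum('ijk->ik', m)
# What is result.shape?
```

(3, 7)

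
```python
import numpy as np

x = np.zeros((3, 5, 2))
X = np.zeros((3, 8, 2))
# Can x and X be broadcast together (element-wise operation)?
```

No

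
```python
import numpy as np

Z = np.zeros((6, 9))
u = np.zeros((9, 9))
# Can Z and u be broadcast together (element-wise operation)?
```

No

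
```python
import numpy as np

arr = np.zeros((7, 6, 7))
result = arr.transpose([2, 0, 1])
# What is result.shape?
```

(7, 7, 6)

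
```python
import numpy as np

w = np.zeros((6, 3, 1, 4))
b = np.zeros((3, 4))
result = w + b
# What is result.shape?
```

(6, 3, 3, 4)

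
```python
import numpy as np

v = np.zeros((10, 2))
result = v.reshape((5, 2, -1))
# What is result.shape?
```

(5, 2, 2)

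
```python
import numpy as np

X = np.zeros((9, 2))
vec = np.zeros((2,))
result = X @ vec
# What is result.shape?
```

(9,)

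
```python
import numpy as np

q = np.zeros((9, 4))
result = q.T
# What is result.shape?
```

(4, 9)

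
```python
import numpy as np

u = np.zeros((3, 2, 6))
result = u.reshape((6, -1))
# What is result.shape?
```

(6, 6)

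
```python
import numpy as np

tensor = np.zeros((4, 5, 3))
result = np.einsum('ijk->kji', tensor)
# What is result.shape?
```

(3, 5, 4)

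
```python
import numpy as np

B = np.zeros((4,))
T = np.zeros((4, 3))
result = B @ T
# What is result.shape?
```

(3,)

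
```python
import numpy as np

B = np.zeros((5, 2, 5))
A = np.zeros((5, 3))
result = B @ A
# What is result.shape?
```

(5, 2, 3)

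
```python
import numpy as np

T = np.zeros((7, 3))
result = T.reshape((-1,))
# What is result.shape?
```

(21,)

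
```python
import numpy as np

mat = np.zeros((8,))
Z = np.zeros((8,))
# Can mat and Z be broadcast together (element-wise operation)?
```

Yes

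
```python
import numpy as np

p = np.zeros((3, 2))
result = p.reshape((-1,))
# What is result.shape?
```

(6,)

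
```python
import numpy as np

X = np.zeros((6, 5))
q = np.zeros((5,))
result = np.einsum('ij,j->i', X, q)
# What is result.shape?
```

(6,)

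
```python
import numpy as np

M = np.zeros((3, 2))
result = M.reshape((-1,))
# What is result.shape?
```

(6,)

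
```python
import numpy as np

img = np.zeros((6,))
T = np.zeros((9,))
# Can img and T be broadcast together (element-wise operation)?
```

No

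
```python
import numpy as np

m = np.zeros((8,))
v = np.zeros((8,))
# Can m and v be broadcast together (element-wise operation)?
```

Yes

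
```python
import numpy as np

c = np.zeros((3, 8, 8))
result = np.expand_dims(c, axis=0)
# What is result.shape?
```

(1, 3, 8, 8)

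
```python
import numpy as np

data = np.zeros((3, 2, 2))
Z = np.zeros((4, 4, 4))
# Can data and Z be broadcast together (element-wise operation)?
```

No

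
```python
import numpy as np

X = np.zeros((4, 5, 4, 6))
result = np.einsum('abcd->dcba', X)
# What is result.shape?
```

(6, 4, 5, 4)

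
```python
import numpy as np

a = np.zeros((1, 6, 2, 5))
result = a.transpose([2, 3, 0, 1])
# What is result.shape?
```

(2, 5, 1, 6)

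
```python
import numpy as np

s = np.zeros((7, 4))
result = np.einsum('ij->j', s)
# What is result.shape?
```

(4,)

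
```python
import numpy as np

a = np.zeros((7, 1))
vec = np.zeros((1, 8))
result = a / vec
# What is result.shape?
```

(7, 8)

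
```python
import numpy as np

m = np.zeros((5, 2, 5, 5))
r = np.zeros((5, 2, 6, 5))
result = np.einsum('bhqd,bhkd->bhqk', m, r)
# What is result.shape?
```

(5, 2, 5, 6)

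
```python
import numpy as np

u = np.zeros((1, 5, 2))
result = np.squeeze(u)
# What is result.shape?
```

(5, 2)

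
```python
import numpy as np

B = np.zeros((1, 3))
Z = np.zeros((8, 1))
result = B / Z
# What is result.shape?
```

(8, 3)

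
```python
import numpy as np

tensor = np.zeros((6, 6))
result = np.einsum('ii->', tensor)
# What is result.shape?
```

()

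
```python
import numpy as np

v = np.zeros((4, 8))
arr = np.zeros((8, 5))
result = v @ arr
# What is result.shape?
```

(4, 5)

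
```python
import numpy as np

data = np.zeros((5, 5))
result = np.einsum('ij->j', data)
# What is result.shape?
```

(5,)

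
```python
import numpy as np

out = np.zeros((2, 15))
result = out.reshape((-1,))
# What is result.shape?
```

(30,)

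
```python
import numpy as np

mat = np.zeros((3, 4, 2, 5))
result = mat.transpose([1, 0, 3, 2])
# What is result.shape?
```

(4, 3, 5, 2)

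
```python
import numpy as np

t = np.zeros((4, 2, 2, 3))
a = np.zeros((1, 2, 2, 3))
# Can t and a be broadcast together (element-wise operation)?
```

Yes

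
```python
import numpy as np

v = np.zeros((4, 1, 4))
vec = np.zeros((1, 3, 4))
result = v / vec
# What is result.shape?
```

(4, 3, 4)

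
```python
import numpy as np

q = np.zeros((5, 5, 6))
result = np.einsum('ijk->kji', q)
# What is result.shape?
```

(6, 5, 5)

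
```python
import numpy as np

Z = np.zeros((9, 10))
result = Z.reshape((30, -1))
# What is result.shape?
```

(30, 3)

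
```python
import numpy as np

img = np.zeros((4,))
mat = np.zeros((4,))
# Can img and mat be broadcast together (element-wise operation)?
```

Yes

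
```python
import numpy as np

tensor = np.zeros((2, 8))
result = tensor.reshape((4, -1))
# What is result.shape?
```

(4, 4)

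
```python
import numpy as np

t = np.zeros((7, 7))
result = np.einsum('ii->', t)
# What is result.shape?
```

()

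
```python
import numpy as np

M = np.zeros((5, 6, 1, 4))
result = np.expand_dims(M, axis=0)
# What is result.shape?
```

(1, 5, 6, 1, 4)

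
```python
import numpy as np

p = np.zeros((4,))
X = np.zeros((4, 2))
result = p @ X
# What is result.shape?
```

(2,)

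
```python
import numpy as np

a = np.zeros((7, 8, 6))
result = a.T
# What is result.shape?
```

(6, 8, 7)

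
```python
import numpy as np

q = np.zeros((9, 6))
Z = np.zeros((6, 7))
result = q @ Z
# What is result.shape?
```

(9, 7)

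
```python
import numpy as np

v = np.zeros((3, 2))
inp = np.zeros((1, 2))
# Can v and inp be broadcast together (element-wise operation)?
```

Yes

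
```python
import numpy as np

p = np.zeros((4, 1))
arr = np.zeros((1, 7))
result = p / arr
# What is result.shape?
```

(4, 7)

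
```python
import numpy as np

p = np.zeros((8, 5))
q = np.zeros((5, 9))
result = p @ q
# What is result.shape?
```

(8, 9)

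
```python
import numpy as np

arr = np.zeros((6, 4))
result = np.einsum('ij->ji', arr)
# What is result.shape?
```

(4, 6)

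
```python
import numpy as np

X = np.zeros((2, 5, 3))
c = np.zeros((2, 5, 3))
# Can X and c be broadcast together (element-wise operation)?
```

Yes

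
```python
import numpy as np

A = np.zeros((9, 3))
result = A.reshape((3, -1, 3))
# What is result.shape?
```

(3, 3, 3)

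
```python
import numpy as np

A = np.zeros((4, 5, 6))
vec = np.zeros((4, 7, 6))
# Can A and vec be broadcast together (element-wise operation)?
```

No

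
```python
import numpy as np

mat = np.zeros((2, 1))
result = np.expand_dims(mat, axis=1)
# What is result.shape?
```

(2, 1, 1)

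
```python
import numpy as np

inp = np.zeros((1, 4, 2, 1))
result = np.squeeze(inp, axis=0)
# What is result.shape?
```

(4, 2, 1)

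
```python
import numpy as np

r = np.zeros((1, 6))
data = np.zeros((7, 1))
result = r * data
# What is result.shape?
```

(7, 6)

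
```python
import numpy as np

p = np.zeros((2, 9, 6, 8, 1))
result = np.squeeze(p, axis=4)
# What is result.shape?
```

(2, 9, 6, 8)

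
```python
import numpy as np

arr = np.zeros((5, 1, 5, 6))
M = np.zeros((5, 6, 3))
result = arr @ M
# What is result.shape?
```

(5, 5, 5, 3)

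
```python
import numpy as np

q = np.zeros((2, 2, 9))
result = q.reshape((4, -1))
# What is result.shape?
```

(4, 9)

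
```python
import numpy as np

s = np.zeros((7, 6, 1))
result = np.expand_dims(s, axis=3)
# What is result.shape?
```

(7, 6, 1, 1)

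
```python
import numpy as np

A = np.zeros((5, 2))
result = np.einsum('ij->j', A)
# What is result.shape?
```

(2,)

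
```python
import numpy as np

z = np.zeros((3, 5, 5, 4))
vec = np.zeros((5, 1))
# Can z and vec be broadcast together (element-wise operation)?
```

Yes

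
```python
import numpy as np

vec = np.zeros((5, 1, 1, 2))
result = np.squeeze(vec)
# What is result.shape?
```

(5, 2)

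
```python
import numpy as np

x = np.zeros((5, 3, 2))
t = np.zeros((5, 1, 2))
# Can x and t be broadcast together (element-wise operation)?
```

Yes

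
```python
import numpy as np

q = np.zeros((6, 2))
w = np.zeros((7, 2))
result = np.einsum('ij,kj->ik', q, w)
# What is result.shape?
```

(6, 7)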